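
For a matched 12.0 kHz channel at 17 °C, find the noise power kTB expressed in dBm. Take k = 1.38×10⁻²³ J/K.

T = 17 °C + 273.15 = 290.15 K
P_n = kTB = 1.38×10⁻²³ × 290.15 × 1.20×10⁴ = 4.80×10⁻¹⁷ W
In dBm: 10 log₁₀(4.80×10⁻¹⁷ / 10⁻³) = −133.2 dBm

−133.2 dBm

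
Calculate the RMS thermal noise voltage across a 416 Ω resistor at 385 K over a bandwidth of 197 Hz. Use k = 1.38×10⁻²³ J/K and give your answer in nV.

41.7 nV

V_n = √(4kTRB)
4kTRB = 4 × 1.38×10⁻²³ × 385 × 4.16×10² × 1.97×10² = 1.74×10⁻¹⁵ V²
V_n = √(1.74×10⁻¹⁵) = 4.17×10⁻⁸ V = 41.7 nV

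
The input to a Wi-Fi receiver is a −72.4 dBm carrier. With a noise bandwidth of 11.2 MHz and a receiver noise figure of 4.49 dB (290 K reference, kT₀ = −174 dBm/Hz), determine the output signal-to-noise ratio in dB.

Noise floor: N = −174 + 10 log₁₀(B) + NF
10 log₁₀(1.12×10⁷) = 70.49 dB
N = −174 + 70.49 + 4.49 = −99.02 dBm
SNR = P_sig − N = −72.4 − (−99.02) = 26.62 dB → 26.6 dB

26.6 dB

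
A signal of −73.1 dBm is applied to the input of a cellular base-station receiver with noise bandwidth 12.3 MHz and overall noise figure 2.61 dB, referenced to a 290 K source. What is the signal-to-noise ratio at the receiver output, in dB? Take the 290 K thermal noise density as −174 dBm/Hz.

Noise floor: N = −174 + 10 log₁₀(B) + NF
10 log₁₀(1.23×10⁷) = 70.9 dB
N = −174 + 70.9 + 2.61 = −100.49 dBm
SNR = P_sig − N = −73.1 − (−100.49) = 27.39 dB → 27.4 dB

27.4 dB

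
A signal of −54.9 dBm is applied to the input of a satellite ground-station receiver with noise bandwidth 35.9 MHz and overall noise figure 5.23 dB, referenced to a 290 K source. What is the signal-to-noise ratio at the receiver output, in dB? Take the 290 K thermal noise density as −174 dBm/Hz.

38.3 dB

Noise floor: N = −174 + 10 log₁₀(B) + NF
10 log₁₀(3.59×10⁷) = 75.55 dB
N = −174 + 75.55 + 5.23 = −93.22 dBm
SNR = P_sig − N = −54.9 − (−93.22) = 38.32 dB → 38.3 dB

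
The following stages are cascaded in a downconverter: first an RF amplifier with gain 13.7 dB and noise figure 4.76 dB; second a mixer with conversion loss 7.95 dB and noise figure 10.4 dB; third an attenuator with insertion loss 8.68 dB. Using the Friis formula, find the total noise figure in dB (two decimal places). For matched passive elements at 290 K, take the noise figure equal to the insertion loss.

7.09 dB

Convert to linear (a loss of L dB is a gain of −L dB): F_i = 10^(NF_i/10), G_i = 10^(G_i,dB/10)
  Stage 1: F_1 = 10^(4.76/10) = 2.992, G_1 = 10^(13.7/10) = 23.44
  Stage 2: F_2 = 10^(10.4/10) = 10.96, G_2 = 10^(−7.95/10) = 0.1603
  Stage 3: F_3 = 10^(8.68/10) = 7.379, G_3 = 10^(−8.68/10) = 0.1355
Friis cascade:
  F = 2.992 + (10.96 − 1)/23.44 + (7.379 − 1)/3.758 = 5.115
NF = 10 log₁₀(5.115) = 7.09 dB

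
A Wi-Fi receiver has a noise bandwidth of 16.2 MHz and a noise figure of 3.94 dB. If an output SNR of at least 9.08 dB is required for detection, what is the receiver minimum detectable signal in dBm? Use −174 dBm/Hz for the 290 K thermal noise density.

−88.9 dBm

Sensitivity = −174 + 10 log₁₀(B) + NF + SNR_min
= −174 + 72.1 + 3.94 + 9.08
= −88.88 dBm → −88.9 dBm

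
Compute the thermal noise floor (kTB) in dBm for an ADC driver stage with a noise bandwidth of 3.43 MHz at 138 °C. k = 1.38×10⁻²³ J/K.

−107.1 dBm

T = 138 °C + 273.15 = 411.15 K
P_n = kTB = 1.38×10⁻²³ × 411.15 × 3.43×10⁶ = 1.95×10⁻¹⁴ W
In dBm: 10 log₁₀(1.95×10⁻¹⁴ / 10⁻³) = −107.1 dBm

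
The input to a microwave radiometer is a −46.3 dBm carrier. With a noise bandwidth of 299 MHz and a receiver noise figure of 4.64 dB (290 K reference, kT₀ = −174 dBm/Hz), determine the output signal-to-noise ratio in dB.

38.3 dB

Noise floor: N = −174 + 10 log₁₀(B) + NF
10 log₁₀(2.99×10⁸) = 84.76 dB
N = −174 + 84.76 + 4.64 = −84.60 dBm
SNR = P_sig − N = −46.3 − (−84.60) = 38.30 dB → 38.3 dB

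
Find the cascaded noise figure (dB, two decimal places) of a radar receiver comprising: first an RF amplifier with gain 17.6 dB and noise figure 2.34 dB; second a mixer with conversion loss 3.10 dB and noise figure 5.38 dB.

2.45 dB

Convert to linear (a loss of L dB is a gain of −L dB): F_i = 10^(NF_i/10), G_i = 10^(G_i,dB/10)
  Stage 1: F_1 = 10^(2.34/10) = 1.714, G_1 = 10^(17.6/10) = 57.54
  Stage 2: F_2 = 10^(5.38/10) = 3.451, G_2 = 10^(−3.10/10) = 0.4898
Friis cascade:
  F = 1.714 + (3.451 − 1)/57.54 = 1.757
NF = 10 log₁₀(1.757) = 2.45 dB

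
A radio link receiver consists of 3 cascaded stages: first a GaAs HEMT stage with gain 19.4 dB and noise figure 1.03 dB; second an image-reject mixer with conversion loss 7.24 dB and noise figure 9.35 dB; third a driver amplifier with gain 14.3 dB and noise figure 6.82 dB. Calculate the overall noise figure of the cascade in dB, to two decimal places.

2.00 dB

Convert to linear (a loss of L dB is a gain of −L dB): F_i = 10^(NF_i/10), G_i = 10^(G_i,dB/10)
  Stage 1: F_1 = 10^(1.03/10) = 1.268, G_1 = 10^(19.4/10) = 87.10
  Stage 2: F_2 = 10^(9.35/10) = 8.610, G_2 = 10^(−7.24/10) = 0.1888
  Stage 3: F_3 = 10^(6.82/10) = 4.808, G_3 = 10^(14.3/10) = 26.92
Friis cascade:
  F = 1.268 + (8.610 − 1)/87.10 + (4.808 − 1)/16.44 = 1.587
NF = 10 log₁₀(1.587) = 2.00 dB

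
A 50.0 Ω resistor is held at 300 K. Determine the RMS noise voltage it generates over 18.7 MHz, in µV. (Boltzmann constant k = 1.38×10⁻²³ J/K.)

3.93 µV

V_n = √(4kTRB)
4kTRB = 4 × 1.38×10⁻²³ × 300 × 5.00×10¹ × 1.87×10⁷ = 1.55×10⁻¹¹ V²
V_n = √(1.55×10⁻¹¹) = 3.93×10⁻⁶ V = 3.93 µV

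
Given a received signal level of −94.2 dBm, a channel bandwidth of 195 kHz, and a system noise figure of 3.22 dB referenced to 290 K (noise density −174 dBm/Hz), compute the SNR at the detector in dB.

Noise floor: N = −174 + 10 log₁₀(B) + NF
10 log₁₀(1.95×10⁵) = 52.9 dB
N = −174 + 52.9 + 3.22 = −117.88 dBm
SNR = P_sig − N = −94.2 − (−117.88) = 23.68 dB → 23.7 dB

23.7 dB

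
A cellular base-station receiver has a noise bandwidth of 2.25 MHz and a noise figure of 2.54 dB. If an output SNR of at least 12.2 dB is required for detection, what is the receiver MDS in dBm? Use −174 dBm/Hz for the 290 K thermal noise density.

−95.7 dBm

Sensitivity = −174 + 10 log₁₀(B) + NF + SNR_min
= −174 + 63.52 + 2.54 + 12.2
= −95.74 dBm → −95.7 dBm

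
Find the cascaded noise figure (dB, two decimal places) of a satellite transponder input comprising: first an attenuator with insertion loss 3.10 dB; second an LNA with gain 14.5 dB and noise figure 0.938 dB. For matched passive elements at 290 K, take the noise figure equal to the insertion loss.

Convert to linear (a loss of L dB is a gain of −L dB): F_i = 10^(NF_i/10), G_i = 10^(G_i,dB/10)
  Stage 1: F_1 = 10^(3.10/10) = 2.042, G_1 = 10^(−3.10/10) = 0.4898
  Stage 2: F_2 = 10^(0.938/10) = 1.241, G_2 = 10^(14.5/10) = 28.18
Friis cascade:
  F = 2.042 + (1.241 − 1)/0.4898 = 2.534
NF = 10 log₁₀(2.534) = 4.04 dB

4.04 dB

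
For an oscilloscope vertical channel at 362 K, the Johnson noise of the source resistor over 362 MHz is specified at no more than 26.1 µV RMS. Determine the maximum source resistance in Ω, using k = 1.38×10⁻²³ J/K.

Johnson–Nyquist: V_n = √(4kTRB) ⇒ R = V_n² / (4kTB)
4kTB = 4 × 1.38×10⁻²³ × 362 × 3.62×10⁸ = 7.23×10⁻¹²
R = (2.61×10⁻⁵)² / 7.23×10⁻¹² = 9.42×10¹ Ω = 94.2 Ω

94.2 Ω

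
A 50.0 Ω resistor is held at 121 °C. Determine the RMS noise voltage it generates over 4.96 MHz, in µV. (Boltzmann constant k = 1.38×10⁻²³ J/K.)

T = 121 °C + 273.15 = 394.15 K
V_n = √(4kTRB)
4kTRB = 4 × 1.38×10⁻²³ × 394.15 × 5.00×10¹ × 4.96×10⁶ = 5.40×10⁻¹² V²
V_n = √(5.40×10⁻¹²) = 2.32×10⁻⁶ V = 2.32 µV

2.32 µV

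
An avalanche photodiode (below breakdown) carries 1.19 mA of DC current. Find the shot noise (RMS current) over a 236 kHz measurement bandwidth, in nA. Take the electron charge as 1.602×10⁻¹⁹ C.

9.49 nA

I_n = √(2qI·B)
2qI·B = 2 × 1.602×10⁻¹⁹ × 1.19×10⁻³ × 2.36×10⁵ = 9.00×10⁻¹⁷ A²
I_n = √(9.00×10⁻¹⁷) = 9.49×10⁻⁹ A = 9.49 nA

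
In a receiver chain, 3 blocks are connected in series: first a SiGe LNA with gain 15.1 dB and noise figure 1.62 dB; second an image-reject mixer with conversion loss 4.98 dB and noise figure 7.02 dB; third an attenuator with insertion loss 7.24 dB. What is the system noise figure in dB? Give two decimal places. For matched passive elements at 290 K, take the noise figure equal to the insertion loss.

Convert to linear (a loss of L dB is a gain of −L dB): F_i = 10^(NF_i/10), G_i = 10^(G_i,dB/10)
  Stage 1: F_1 = 10^(1.62/10) = 1.452, G_1 = 10^(15.1/10) = 32.36
  Stage 2: F_2 = 10^(7.02/10) = 5.035, G_2 = 10^(−4.98/10) = 0.3177
  Stage 3: F_3 = 10^(7.24/10) = 5.297, G_3 = 10^(−7.24/10) = 0.1888
Friis cascade:
  F = 1.452 + (5.035 − 1)/32.36 + (5.297 − 1)/10.28 = 1.995
NF = 10 log₁₀(1.995) = 3.00 dB

3.00 dB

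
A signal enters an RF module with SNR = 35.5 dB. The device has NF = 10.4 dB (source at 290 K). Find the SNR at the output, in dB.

25.1 dB

By definition F = SNR_in/SNR_out, so in dB: SNR_out = SNR_in − NF
SNR_out = 35.5 − 10.4 = 25.1 dB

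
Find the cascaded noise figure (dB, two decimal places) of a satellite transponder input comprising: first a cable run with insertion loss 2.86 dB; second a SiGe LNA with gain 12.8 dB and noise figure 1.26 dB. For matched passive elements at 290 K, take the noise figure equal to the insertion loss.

Convert to linear (a loss of L dB is a gain of −L dB): F_i = 10^(NF_i/10), G_i = 10^(G_i,dB/10)
  Stage 1: F_1 = 10^(2.86/10) = 1.932, G_1 = 10^(−2.86/10) = 0.5176
  Stage 2: F_2 = 10^(1.26/10) = 1.337, G_2 = 10^(12.8/10) = 19.05
Friis cascade:
  F = 1.932 + (1.337 − 1)/0.5176 = 2.582
NF = 10 log₁₀(2.582) = 4.12 dB

4.12 dB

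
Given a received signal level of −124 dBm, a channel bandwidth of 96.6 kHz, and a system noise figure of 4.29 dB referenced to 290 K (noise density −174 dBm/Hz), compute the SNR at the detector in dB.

Noise floor: N = −174 + 10 log₁₀(B) + NF
10 log₁₀(9.66×10⁴) = 49.85 dB
N = −174 + 49.85 + 4.29 = −119.86 dBm
SNR = P_sig − N = −124 − (−119.86) = −4.14 dB → −4.1 dB

−4.1 dB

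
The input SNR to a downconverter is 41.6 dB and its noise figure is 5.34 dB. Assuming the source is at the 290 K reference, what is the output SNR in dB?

By definition F = SNR_in/SNR_out, so in dB: SNR_out = SNR_in − NF
SNR_out = 41.6 − 5.34 = 36.26 dB

36.26 dB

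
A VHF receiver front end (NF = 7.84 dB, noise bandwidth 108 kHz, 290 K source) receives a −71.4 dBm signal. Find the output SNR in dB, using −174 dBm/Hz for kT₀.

Noise floor: N = −174 + 10 log₁₀(B) + NF
10 log₁₀(1.08×10⁵) = 50.33 dB
N = −174 + 50.33 + 7.84 = −115.83 dBm
SNR = P_sig − N = −71.4 − (−115.83) = 44.43 dB → 44.4 dB

44.4 dB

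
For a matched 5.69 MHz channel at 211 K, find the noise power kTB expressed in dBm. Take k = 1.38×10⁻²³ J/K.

−107.8 dBm

P_n = kTB = 1.38×10⁻²³ × 211 × 5.69×10⁶ = 1.66×10⁻¹⁴ W
In dBm: 10 log₁₀(1.66×10⁻¹⁴ / 10⁻³) = −107.8 dBm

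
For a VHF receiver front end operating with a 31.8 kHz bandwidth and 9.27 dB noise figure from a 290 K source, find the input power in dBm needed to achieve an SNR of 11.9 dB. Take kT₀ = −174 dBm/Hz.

−107.8 dBm

Sensitivity = −174 + 10 log₁₀(B) + NF + SNR_min
= −174 + 45.02 + 9.27 + 11.9
= −107.81 dBm → −107.8 dBm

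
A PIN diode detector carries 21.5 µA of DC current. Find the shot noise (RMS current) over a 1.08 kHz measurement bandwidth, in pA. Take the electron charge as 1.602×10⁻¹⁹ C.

86.3 pA

I_n = √(2qI·B)
2qI·B = 2 × 1.602×10⁻¹⁹ × 2.15×10⁻⁵ × 1.08×10³ = 7.44×10⁻²¹ A²
I_n = √(7.44×10⁻²¹) = 8.63×10⁻¹¹ A = 86.3 pA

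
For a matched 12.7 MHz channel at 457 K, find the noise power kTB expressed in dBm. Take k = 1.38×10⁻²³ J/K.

P_n = kTB = 1.38×10⁻²³ × 457 × 1.27×10⁷ = 8.01×10⁻¹⁴ W
In dBm: 10 log₁₀(8.01×10⁻¹⁴ / 10⁻³) = −101.0 dBm

−101.0 dBm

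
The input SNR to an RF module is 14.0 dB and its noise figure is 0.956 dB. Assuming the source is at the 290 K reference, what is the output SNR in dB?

13.044 dB

By definition F = SNR_in/SNR_out, so in dB: SNR_out = SNR_in − NF
SNR_out = 14.0 − 0.956 = 13.044 dB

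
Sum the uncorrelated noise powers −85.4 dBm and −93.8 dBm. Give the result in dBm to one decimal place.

−84.8 dBm

Convert to linear, add, convert back:
P₁ = 2.88×10⁻¹² W, P₂ = 4.17×10⁻¹³ W
P_tot = 3.30×10⁻¹² W → 10 log₁₀(P_tot / 10⁻³) = −84.8 dBm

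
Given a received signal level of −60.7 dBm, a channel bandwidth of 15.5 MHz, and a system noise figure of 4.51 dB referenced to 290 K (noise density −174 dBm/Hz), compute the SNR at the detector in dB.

36.9 dB

Noise floor: N = −174 + 10 log₁₀(B) + NF
10 log₁₀(1.55×10⁷) = 71.9 dB
N = −174 + 71.9 + 4.51 = −97.59 dBm
SNR = P_sig − N = −60.7 − (−97.59) = 36.89 dB → 36.9 dB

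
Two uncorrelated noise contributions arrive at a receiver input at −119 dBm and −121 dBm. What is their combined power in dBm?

Convert to linear, add, convert back:
P₁ = 1.26×10⁻¹⁵ W, P₂ = 7.94×10⁻¹⁶ W
P_tot = 2.05×10⁻¹⁵ W → 10 log₁₀(P_tot / 10⁻³) = −116.9 dBm

−116.9 dBm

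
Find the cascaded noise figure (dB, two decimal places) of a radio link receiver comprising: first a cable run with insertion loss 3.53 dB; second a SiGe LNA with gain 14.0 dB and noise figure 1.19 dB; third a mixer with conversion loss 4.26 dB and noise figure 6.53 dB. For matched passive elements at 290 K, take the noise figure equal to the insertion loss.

5.16 dB

Convert to linear (a loss of L dB is a gain of −L dB): F_i = 10^(NF_i/10), G_i = 10^(G_i,dB/10)
  Stage 1: F_1 = 10^(3.53/10) = 2.254, G_1 = 10^(−3.53/10) = 0.4436
  Stage 2: F_2 = 10^(1.19/10) = 1.315, G_2 = 10^(14.0/10) = 25.12
  Stage 3: F_3 = 10^(6.53/10) = 4.498, G_3 = 10^(−4.26/10) = 0.3750
Friis cascade:
  F = 2.254 + (1.315 − 1)/0.4436 + (4.498 − 1)/11.14 = 3.279
NF = 10 log₁₀(3.279) = 5.16 dB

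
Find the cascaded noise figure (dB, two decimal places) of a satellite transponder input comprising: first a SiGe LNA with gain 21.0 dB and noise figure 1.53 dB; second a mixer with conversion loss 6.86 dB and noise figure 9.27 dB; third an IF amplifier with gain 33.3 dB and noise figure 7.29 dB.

2.17 dB

Convert to linear (a loss of L dB is a gain of −L dB): F_i = 10^(NF_i/10), G_i = 10^(G_i,dB/10)
  Stage 1: F_1 = 10^(1.53/10) = 1.422, G_1 = 10^(21.0/10) = 125.9
  Stage 2: F_2 = 10^(9.27/10) = 8.453, G_2 = 10^(−6.86/10) = 0.2061
  Stage 3: F_3 = 10^(7.29/10) = 5.358, G_3 = 10^(33.3/10) = 2138
Friis cascade:
  F = 1.422 + (8.453 − 1)/125.9 + (5.358 − 1)/25.94 = 1.650
NF = 10 log₁₀(1.650) = 2.17 dB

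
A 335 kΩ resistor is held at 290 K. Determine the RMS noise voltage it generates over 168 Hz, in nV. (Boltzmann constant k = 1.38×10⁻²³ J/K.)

949 nV

V_n = √(4kTRB)
4kTRB = 4 × 1.38×10⁻²³ × 290 × 3.35×10⁵ × 1.68×10² = 9.01×10⁻¹³ V²
V_n = √(9.01×10⁻¹³) = 9.49×10⁻⁷ V = 949 nV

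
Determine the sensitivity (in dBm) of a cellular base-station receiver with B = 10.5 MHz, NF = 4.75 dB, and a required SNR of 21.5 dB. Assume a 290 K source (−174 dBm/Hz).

Sensitivity = −174 + 10 log₁₀(B) + NF + SNR_min
= −174 + 70.21 + 4.75 + 21.5
= −77.54 dBm → −77.5 dBm

−77.5 dBm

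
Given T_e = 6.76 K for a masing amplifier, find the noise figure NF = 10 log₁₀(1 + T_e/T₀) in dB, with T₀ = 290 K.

F = 1 + T_e/T₀ = 1 + 6.76/290 = 1.02331
NF = 10 log₁₀(1.02331) = 0.100 dB

0.100 dB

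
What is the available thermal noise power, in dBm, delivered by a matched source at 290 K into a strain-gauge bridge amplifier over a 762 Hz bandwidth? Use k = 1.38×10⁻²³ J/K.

−145.2 dBm

P_n = kTB = 1.38×10⁻²³ × 290 × 7.62×10² = 3.05×10⁻¹⁸ W
In dBm: 10 log₁₀(3.05×10⁻¹⁸ / 10⁻³) = −145.2 dBm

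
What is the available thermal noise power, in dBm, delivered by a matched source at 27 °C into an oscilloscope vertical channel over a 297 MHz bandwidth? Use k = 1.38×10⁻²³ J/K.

−89.1 dBm

T = 27 °C + 273.15 = 300.15 K
P_n = kTB = 1.38×10⁻²³ × 300.15 × 2.97×10⁸ = 1.23×10⁻¹² W
In dBm: 10 log₁₀(1.23×10⁻¹² / 10⁻³) = −89.1 dBm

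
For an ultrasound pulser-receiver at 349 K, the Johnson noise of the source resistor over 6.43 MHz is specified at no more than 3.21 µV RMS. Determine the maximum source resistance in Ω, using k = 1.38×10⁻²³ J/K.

Johnson–Nyquist: V_n = √(4kTRB) ⇒ R = V_n² / (4kTB)
4kTB = 4 × 1.38×10⁻²³ × 349 × 6.43×10⁶ = 1.24×10⁻¹³
R = (3.21×10⁻⁶)² / 1.24×10⁻¹³ = 8.32×10¹ Ω = 83.2 Ω

83.2 Ω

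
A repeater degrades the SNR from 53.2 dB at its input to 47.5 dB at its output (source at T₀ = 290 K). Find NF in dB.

5.7 dB

NF (dB) = SNR_in(dB) − SNR_out(dB) when the source is at T₀
NF = 53.2 − 47.5 = 5.7 dB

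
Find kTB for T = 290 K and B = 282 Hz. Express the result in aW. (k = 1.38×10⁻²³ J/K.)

P_n = kTB = 1.38×10⁻²³ × 290 × 2.82×10² = 1.13×10⁻¹⁸ W = 1.13 aW

1.13 aW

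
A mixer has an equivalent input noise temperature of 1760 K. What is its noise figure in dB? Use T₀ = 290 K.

8.49 dB

F = 1 + T_e/T₀ = 1 + 1760/290 = 7.06897
NF = 10 log₁₀(7.06897) = 8.49 dB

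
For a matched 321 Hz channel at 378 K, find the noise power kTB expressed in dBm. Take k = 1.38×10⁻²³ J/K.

−147.8 dBm

P_n = kTB = 1.38×10⁻²³ × 378 × 3.21×10² = 1.67×10⁻¹⁸ W
In dBm: 10 log₁₀(1.67×10⁻¹⁸ / 10⁻³) = −147.8 dBm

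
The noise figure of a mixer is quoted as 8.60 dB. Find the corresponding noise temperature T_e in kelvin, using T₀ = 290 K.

F = 10^(8.60/10) = 7.24436
T_e = (F − 1)·T₀ = (7.24436 − 1) × 290 = 1811 K

1811 K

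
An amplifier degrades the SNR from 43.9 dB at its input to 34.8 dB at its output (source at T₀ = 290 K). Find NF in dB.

NF (dB) = SNR_in(dB) − SNR_out(dB) when the source is at T₀
NF = 43.9 − 34.8 = 9.1 dB

9.1 dB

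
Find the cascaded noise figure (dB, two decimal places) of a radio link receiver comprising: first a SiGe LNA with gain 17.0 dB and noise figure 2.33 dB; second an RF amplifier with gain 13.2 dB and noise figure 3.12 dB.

Convert to linear (a loss of L dB is a gain of −L dB): F_i = 10^(NF_i/10), G_i = 10^(G_i,dB/10)
  Stage 1: F_1 = 10^(2.33/10) = 1.710, G_1 = 10^(17.0/10) = 50.12
  Stage 2: F_2 = 10^(3.12/10) = 2.051, G_2 = 10^(13.2/10) = 20.89
Friis cascade:
  F = 1.710 + (2.051 − 1)/50.12 = 1.731
NF = 10 log₁₀(1.731) = 2.38 dB

2.38 dB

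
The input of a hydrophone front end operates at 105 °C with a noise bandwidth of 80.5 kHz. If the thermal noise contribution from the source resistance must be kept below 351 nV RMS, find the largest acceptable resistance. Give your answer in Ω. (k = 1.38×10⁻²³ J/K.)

73.3 Ω

T = 105 °C + 273.15 = 378.15 K
Johnson–Nyquist: V_n = √(4kTRB) ⇒ R = V_n² / (4kTB)
4kTB = 4 × 1.38×10⁻²³ × 378.15 × 8.05×10⁴ = 1.68×10⁻¹⁵
R = (3.51×10⁻⁷)² / 1.68×10⁻¹⁵ = 7.33×10¹ Ω = 73.3 Ω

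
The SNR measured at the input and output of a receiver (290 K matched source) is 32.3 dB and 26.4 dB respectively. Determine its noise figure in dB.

5.9 dB

NF (dB) = SNR_in(dB) − SNR_out(dB) when the source is at T₀
NF = 32.3 − 26.4 = 5.9 dB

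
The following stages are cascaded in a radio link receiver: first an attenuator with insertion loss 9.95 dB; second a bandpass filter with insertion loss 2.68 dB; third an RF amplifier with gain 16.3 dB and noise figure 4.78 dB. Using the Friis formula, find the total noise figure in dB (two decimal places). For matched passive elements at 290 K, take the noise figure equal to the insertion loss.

17.41 dB

Convert to linear (a loss of L dB is a gain of −L dB): F_i = 10^(NF_i/10), G_i = 10^(G_i,dB/10)
  Stage 1: F_1 = 10^(9.95/10) = 9.886, G_1 = 10^(−9.95/10) = 0.1012
  Stage 2: F_2 = 10^(2.68/10) = 1.854, G_2 = 10^(−2.68/10) = 0.5395
  Stage 3: F_3 = 10^(4.78/10) = 3.006, G_3 = 10^(16.3/10) = 42.66
Friis cascade:
  F = 9.886 + (1.854 − 1)/0.1012 + (3.006 − 1)/0.05458 = 55.08
NF = 10 log₁₀(55.08) = 17.41 dB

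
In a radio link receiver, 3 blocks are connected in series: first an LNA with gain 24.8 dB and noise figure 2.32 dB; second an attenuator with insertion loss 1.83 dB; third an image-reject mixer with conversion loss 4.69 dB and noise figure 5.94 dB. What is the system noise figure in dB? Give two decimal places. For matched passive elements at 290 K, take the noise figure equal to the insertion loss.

Convert to linear (a loss of L dB is a gain of −L dB): F_i = 10^(NF_i/10), G_i = 10^(G_i,dB/10)
  Stage 1: F_1 = 10^(2.32/10) = 1.706, G_1 = 10^(24.8/10) = 302.0
  Stage 2: F_2 = 10^(1.83/10) = 1.524, G_2 = 10^(−1.83/10) = 0.6561
  Stage 3: F_3 = 10^(5.94/10) = 3.926, G_3 = 10^(−4.69/10) = 0.3396
Friis cascade:
  F = 1.706 + (1.524 − 1)/302.0 + (3.926 − 1)/198.2 = 1.723
NF = 10 log₁₀(1.723) = 2.36 dB

2.36 dB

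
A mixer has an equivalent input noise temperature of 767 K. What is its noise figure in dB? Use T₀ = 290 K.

F = 1 + T_e/T₀ = 1 + 767/290 = 3.64483
NF = 10 log₁₀(3.64483) = 5.62 dB

5.62 dB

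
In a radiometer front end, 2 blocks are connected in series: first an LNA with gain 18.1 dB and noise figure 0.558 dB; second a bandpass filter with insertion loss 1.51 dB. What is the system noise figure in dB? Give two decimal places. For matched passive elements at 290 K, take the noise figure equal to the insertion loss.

0.58 dB

Convert to linear (a loss of L dB is a gain of −L dB): F_i = 10^(NF_i/10), G_i = 10^(G_i,dB/10)
  Stage 1: F_1 = 10^(0.558/10) = 1.137, G_1 = 10^(18.1/10) = 64.57
  Stage 2: F_2 = 10^(1.51/10) = 1.416, G_2 = 10^(−1.51/10) = 0.7063
Friis cascade:
  F = 1.137 + (1.416 − 1)/64.57 = 1.144
NF = 10 log₁₀(1.144) = 0.58 dB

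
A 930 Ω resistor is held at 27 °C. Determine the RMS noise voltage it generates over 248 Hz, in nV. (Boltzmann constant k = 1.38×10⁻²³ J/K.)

T = 27 °C + 273.15 = 300.15 K
V_n = √(4kTRB)
4kTRB = 4 × 1.38×10⁻²³ × 300.15 × 9.30×10² × 2.48×10² = 3.82×10⁻¹⁵ V²
V_n = √(3.82×10⁻¹⁵) = 6.18×10⁻⁸ V = 61.8 nV

61.8 nV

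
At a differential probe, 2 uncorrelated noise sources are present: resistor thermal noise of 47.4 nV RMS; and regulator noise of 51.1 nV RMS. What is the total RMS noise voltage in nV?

69.7 nV

Uncorrelated sources add in power (mean-square): V_tot = √(ΣV_i²)
V_tot = √[(4.74×10⁻⁸)² + (5.11×10⁻⁸)²] = 6.97×10⁻⁸ V = 69.7 nV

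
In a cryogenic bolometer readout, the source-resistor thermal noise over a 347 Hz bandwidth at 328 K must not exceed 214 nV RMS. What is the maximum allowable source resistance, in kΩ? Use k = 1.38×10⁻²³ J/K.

Johnson–Nyquist: V_n = √(4kTRB) ⇒ R = V_n² / (4kTB)
4kTB = 4 × 1.38×10⁻²³ × 328 × 3.47×10² = 6.28×10⁻¹⁸
R = (2.14×10⁻⁷)² / 6.28×10⁻¹⁸ = 7.29×10³ Ω = 7.29 kΩ

7.29 kΩ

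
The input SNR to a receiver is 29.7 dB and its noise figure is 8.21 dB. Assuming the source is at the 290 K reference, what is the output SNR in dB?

By definition F = SNR_in/SNR_out, so in dB: SNR_out = SNR_in − NF
SNR_out = 29.7 − 8.21 = 21.49 dB

21.49 dB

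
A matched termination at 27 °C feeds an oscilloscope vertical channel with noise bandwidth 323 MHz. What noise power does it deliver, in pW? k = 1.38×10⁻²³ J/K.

1.34 pW

T = 27 °C + 273.15 = 300.15 K
P_n = kTB = 1.38×10⁻²³ × 300.15 × 3.23×10⁸ = 1.34×10⁻¹² W = 1.34 pW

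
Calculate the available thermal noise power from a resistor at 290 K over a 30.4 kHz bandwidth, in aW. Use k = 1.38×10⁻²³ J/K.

122 aW

P_n = kTB = 1.38×10⁻²³ × 290 × 3.04×10⁴ = 1.22×10⁻¹⁶ W = 122 aW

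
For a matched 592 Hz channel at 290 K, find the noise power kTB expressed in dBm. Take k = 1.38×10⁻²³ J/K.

P_n = kTB = 1.38×10⁻²³ × 290 × 5.92×10² = 2.37×10⁻¹⁸ W
In dBm: 10 log₁₀(2.37×10⁻¹⁸ / 10⁻³) = −146.3 dBm

−146.3 dBm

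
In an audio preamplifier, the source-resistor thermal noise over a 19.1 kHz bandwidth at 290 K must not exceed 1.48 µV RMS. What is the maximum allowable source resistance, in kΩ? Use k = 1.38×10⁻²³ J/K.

Johnson–Nyquist: V_n = √(4kTRB) ⇒ R = V_n² / (4kTB)
4kTB = 4 × 1.38×10⁻²³ × 290 × 1.91×10⁴ = 3.06×10⁻¹⁶
R = (1.48×10⁻⁶)² / 3.06×10⁻¹⁶ = 7.16×10³ Ω = 7.16 kΩ

7.16 kΩ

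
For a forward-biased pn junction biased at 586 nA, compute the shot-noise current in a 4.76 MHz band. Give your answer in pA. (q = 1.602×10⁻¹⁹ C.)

945 pA

I_n = √(2qI·B)
2qI·B = 2 × 1.602×10⁻¹⁹ × 5.86×10⁻⁷ × 4.76×10⁶ = 8.94×10⁻¹⁹ A²
I_n = √(8.94×10⁻¹⁹) = 9.45×10⁻¹⁰ A = 945 pA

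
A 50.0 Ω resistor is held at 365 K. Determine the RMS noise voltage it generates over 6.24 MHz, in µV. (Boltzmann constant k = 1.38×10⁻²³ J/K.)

V_n = √(4kTRB)
4kTRB = 4 × 1.38×10⁻²³ × 365 × 5.00×10¹ × 6.24×10⁶ = 6.29×10⁻¹² V²
V_n = √(6.29×10⁻¹²) = 2.51×10⁻⁶ V = 2.51 µV

2.51 µV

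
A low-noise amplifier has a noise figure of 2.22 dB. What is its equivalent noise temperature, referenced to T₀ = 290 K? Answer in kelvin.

194 K

F = 10^(2.22/10) = 1.66725
T_e = (F − 1)·T₀ = (1.66725 − 1) × 290 = 194 K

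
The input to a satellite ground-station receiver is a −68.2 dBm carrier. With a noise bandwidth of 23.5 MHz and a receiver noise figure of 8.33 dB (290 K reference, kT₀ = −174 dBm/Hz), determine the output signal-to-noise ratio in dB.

Noise floor: N = −174 + 10 log₁₀(B) + NF
10 log₁₀(2.35×10⁷) = 73.71 dB
N = −174 + 73.71 + 8.33 = −91.96 dBm
SNR = P_sig − N = −68.2 − (−91.96) = 23.76 dB → 23.8 dB

23.8 dB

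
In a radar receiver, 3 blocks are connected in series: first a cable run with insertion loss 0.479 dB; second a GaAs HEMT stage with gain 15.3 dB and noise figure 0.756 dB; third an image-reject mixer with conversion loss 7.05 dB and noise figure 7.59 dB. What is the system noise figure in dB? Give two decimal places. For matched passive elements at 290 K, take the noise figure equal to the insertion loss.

Convert to linear (a loss of L dB is a gain of −L dB): F_i = 10^(NF_i/10), G_i = 10^(G_i,dB/10)
  Stage 1: F_1 = 10^(0.479/10) = 1.117, G_1 = 10^(−0.479/10) = 0.8956
  Stage 2: F_2 = 10^(0.756/10) = 1.190, G_2 = 10^(15.3/10) = 33.88
  Stage 3: F_3 = 10^(7.59/10) = 5.741, G_3 = 10^(−7.05/10) = 0.1972
Friis cascade:
  F = 1.117 + (1.190 − 1)/0.8956 + (5.741 − 1)/30.35 = 1.485
NF = 10 log₁₀(1.485) = 1.72 dB

1.72 dB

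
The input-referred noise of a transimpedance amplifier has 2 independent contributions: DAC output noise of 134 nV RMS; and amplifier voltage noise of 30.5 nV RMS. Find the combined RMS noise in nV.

137 nV

Uncorrelated sources add in power (mean-square): V_tot = √(ΣV_i²)
V_tot = √[(1.34×10⁻⁷)² + (3.05×10⁻⁸)²] = 1.37×10⁻⁷ V = 137 nV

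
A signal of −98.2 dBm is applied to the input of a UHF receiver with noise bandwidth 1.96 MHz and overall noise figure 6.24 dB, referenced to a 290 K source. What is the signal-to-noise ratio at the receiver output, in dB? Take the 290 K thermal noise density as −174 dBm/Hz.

6.6 dB

Noise floor: N = −174 + 10 log₁₀(B) + NF
10 log₁₀(1.96×10⁶) = 62.92 dB
N = −174 + 62.92 + 6.24 = −104.84 dBm
SNR = P_sig − N = −98.2 − (−104.84) = 6.64 dB → 6.6 dB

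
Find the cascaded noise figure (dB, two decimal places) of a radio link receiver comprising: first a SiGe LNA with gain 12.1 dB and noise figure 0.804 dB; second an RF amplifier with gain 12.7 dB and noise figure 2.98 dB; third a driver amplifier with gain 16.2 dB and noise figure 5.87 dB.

Convert to linear (a loss of L dB is a gain of −L dB): F_i = 10^(NF_i/10), G_i = 10^(G_i,dB/10)
  Stage 1: F_1 = 10^(0.804/10) = 1.203, G_1 = 10^(12.1/10) = 16.22
  Stage 2: F_2 = 10^(2.98/10) = 1.986, G_2 = 10^(12.7/10) = 18.62
  Stage 3: F_3 = 10^(5.87/10) = 3.864, G_3 = 10^(16.2/10) = 41.69
Friis cascade:
  F = 1.203 + (1.986 − 1)/16.22 + (3.864 − 1)/302.0 = 1.274
NF = 10 log₁₀(1.274) = 1.05 dB

1.05 dB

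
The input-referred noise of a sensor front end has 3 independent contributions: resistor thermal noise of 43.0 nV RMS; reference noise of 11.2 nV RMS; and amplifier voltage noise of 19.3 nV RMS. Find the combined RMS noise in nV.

48.4 nV

Uncorrelated sources add in power (mean-square): V_tot = √(ΣV_i²)
V_tot = √[(4.30×10⁻⁸)² + (1.12×10⁻⁸)² + (1.93×10⁻⁸)²] = 4.84×10⁻⁸ V = 48.4 nV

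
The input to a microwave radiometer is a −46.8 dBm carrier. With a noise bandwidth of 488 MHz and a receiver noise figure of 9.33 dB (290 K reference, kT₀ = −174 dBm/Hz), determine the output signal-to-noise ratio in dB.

31.0 dB

Noise floor: N = −174 + 10 log₁₀(B) + NF
10 log₁₀(4.88×10⁸) = 86.88 dB
N = −174 + 86.88 + 9.33 = −77.79 dBm
SNR = P_sig − N = −46.8 − (−77.79) = 30.99 dB → 31.0 dB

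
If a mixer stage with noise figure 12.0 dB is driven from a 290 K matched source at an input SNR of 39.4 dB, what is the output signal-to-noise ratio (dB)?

27.4 dB

By definition F = SNR_in/SNR_out, so in dB: SNR_out = SNR_in − NF
SNR_out = 39.4 − 12.0 = 27.4 dB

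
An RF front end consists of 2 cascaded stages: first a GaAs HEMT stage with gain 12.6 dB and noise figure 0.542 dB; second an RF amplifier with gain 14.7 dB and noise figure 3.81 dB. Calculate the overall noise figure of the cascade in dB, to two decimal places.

0.83 dB

Convert to linear (a loss of L dB is a gain of −L dB): F_i = 10^(NF_i/10), G_i = 10^(G_i,dB/10)
  Stage 1: F_1 = 10^(0.542/10) = 1.133, G_1 = 10^(12.6/10) = 18.20
  Stage 2: F_2 = 10^(3.81/10) = 2.404, G_2 = 10^(14.7/10) = 29.51
Friis cascade:
  F = 1.133 + (2.404 − 1)/18.20 = 1.210
NF = 10 log₁₀(1.210) = 0.83 dB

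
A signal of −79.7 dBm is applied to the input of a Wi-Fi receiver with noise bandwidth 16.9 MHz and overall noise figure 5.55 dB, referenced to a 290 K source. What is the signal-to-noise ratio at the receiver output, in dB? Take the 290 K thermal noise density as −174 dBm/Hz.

16.5 dB

Noise floor: N = −174 + 10 log₁₀(B) + NF
10 log₁₀(1.69×10⁷) = 72.28 dB
N = −174 + 72.28 + 5.55 = −96.17 dBm
SNR = P_sig − N = −79.7 − (−96.17) = 16.47 dB → 16.5 dB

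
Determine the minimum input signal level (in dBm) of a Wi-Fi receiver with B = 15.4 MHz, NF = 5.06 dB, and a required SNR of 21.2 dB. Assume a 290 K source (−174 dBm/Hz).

Sensitivity = −174 + 10 log₁₀(B) + NF + SNR_min
= −174 + 71.88 + 5.06 + 21.2
= −75.86 dBm → −75.9 dBm

−75.9 dBm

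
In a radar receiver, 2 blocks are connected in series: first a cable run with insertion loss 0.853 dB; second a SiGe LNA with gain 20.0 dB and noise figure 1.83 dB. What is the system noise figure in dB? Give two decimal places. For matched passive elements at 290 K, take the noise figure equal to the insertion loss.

Convert to linear (a loss of L dB is a gain of −L dB): F_i = 10^(NF_i/10), G_i = 10^(G_i,dB/10)
  Stage 1: F_1 = 10^(0.853/10) = 1.217, G_1 = 10^(−0.853/10) = 0.8217
  Stage 2: F_2 = 10^(1.83/10) = 1.524, G_2 = 10^(20.0/10) = 100.0
Friis cascade:
  F = 1.217 + (1.524 − 1)/0.8217 = 1.855
NF = 10 log₁₀(1.855) = 2.68 dB

2.68 dB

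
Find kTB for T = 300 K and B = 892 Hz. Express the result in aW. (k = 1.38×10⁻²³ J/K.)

P_n = kTB = 1.38×10⁻²³ × 300 × 8.92×10² = 3.69×10⁻¹⁸ W = 3.69 aW

3.69 aW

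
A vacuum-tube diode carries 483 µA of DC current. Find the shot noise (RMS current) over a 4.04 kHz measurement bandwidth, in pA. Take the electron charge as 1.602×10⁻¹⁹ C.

791 pA

I_n = √(2qI·B)
2qI·B = 2 × 1.602×10⁻¹⁹ × 4.83×10⁻⁴ × 4.04×10³ = 6.25×10⁻¹⁹ A²
I_n = √(6.25×10⁻¹⁹) = 7.91×10⁻¹⁰ A = 791 pA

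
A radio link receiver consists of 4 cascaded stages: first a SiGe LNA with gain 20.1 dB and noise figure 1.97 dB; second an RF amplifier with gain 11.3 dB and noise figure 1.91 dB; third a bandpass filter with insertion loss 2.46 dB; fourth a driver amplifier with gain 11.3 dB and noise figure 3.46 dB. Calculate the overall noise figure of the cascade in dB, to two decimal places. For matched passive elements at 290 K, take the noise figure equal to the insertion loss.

1.99 dB

Convert to linear (a loss of L dB is a gain of −L dB): F_i = 10^(NF_i/10), G_i = 10^(G_i,dB/10)
  Stage 1: F_1 = 10^(1.97/10) = 1.574, G_1 = 10^(20.1/10) = 102.3
  Stage 2: F_2 = 10^(1.91/10) = 1.552, G_2 = 10^(11.3/10) = 13.49
  Stage 3: F_3 = 10^(2.46/10) = 1.762, G_3 = 10^(−2.46/10) = 0.5675
  Stage 4: F_4 = 10^(3.46/10) = 2.218, G_4 = 10^(11.3/10) = 13.49
Friis cascade:
  F = 1.574 + (1.552 − 1)/102.3 + (1.762 − 1)/1380 + (2.218 − 1)/783.4 = 1.581
NF = 10 log₁₀(1.581) = 1.99 dB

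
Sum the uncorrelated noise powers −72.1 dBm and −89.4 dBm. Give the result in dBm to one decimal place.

Convert to linear, add, convert back:
P₁ = 6.17×10⁻¹¹ W, P₂ = 1.15×10⁻¹² W
P_tot = 6.28×10⁻¹¹ W → 10 log₁₀(P_tot / 10⁻³) = −72.0 dBm

−72.0 dBm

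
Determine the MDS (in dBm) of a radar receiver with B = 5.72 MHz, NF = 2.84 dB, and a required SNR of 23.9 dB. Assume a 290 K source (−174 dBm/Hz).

−79.7 dBm

Sensitivity = −174 + 10 log₁₀(B) + NF + SNR_min
= −174 + 67.57 + 2.84 + 23.9
= −79.69 dBm → −79.7 dBm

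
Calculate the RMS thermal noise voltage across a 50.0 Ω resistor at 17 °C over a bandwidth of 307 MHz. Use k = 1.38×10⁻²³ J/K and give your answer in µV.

T = 17 °C + 273.15 = 290.15 K
V_n = √(4kTRB)
4kTRB = 4 × 1.38×10⁻²³ × 290.15 × 5.00×10¹ × 3.07×10⁸ = 2.46×10⁻¹⁰ V²
V_n = √(2.46×10⁻¹⁰) = 1.57×10⁻⁵ V = 15.7 µV

15.7 µV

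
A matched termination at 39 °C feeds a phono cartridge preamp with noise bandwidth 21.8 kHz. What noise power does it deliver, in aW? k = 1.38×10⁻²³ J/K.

93.9 aW

T = 39 °C + 273.15 = 312.15 K
P_n = kTB = 1.38×10⁻²³ × 312.15 × 2.18×10⁴ = 9.39×10⁻¹⁷ W = 93.9 aW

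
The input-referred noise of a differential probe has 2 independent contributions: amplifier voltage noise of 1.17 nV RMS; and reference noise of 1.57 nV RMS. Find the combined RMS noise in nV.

1.96 nV

Uncorrelated sources add in power (mean-square): V_tot = √(ΣV_i²)
V_tot = √[(1.17×10⁻⁹)² + (1.57×10⁻⁹)²] = 1.96×10⁻⁹ V = 1.96 nV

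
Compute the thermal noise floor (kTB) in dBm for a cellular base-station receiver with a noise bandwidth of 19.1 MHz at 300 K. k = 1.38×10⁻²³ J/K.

−101.0 dBm

P_n = kTB = 1.38×10⁻²³ × 300 × 1.91×10⁷ = 7.91×10⁻¹⁴ W
In dBm: 10 log₁₀(7.91×10⁻¹⁴ / 10⁻³) = −101.0 dBm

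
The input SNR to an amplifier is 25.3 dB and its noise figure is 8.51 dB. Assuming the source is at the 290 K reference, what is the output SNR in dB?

16.79 dB

By definition F = SNR_in/SNR_out, so in dB: SNR_out = SNR_in − NF
SNR_out = 25.3 − 8.51 = 16.79 dB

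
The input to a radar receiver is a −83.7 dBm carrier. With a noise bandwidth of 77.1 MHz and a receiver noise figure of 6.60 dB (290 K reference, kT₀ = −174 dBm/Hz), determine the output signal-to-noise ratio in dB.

4.8 dB

Noise floor: N = −174 + 10 log₁₀(B) + NF
10 log₁₀(7.71×10⁷) = 78.87 dB
N = −174 + 78.87 + 6.60 = −88.53 dBm
SNR = P_sig − N = −83.7 − (−88.53) = 4.83 dB → 4.8 dB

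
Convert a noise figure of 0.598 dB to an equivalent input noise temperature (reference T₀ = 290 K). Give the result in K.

42.8 K

F = 10^(0.598/10) = 1.14762
T_e = (F − 1)·T₀ = (1.14762 − 1) × 290 = 42.8 K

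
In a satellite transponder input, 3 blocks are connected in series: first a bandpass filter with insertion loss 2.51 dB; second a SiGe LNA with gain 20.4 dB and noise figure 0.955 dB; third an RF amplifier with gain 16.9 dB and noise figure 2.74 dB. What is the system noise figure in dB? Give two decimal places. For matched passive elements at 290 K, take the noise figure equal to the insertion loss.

3.49 dB

Convert to linear (a loss of L dB is a gain of −L dB): F_i = 10^(NF_i/10), G_i = 10^(G_i,dB/10)
  Stage 1: F_1 = 10^(2.51/10) = 1.782, G_1 = 10^(−2.51/10) = 0.5610
  Stage 2: F_2 = 10^(0.955/10) = 1.246, G_2 = 10^(20.4/10) = 109.6
  Stage 3: F_3 = 10^(2.74/10) = 1.879, G_3 = 10^(16.9/10) = 48.98
Friis cascade:
  F = 1.782 + (1.246 − 1)/0.5610 + (1.879 − 1)/61.52 = 2.235
NF = 10 log₁₀(2.235) = 3.49 dB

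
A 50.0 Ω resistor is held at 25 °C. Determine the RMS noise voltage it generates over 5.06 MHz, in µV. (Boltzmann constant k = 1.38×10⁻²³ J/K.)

2.04 µV

T = 25 °C + 273.15 = 298.15 K
V_n = √(4kTRB)
4kTRB = 4 × 1.38×10⁻²³ × 298.15 × 5.00×10¹ × 5.06×10⁶ = 4.16×10⁻¹² V²
V_n = √(4.16×10⁻¹²) = 2.04×10⁻⁶ V = 2.04 µV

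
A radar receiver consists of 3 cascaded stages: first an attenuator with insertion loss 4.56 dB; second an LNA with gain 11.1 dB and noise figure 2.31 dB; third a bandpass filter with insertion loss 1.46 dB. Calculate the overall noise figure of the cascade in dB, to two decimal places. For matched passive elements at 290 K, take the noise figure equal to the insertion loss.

6.95 dB

Convert to linear (a loss of L dB is a gain of −L dB): F_i = 10^(NF_i/10), G_i = 10^(G_i,dB/10)
  Stage 1: F_1 = 10^(4.56/10) = 2.858, G_1 = 10^(−4.56/10) = 0.3499
  Stage 2: F_2 = 10^(2.31/10) = 1.702, G_2 = 10^(11.1/10) = 12.88
  Stage 3: F_3 = 10^(1.46/10) = 1.400, G_3 = 10^(−1.46/10) = 0.7145
Friis cascade:
  F = 2.858 + (1.702 − 1)/0.3499 + (1.400 − 1)/4.508 = 4.953
NF = 10 log₁₀(4.953) = 6.95 dB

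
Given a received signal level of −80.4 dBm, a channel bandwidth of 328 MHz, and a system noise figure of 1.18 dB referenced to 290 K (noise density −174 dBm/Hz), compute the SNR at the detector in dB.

Noise floor: N = −174 + 10 log₁₀(B) + NF
10 log₁₀(3.28×10⁸) = 85.16 dB
N = −174 + 85.16 + 1.18 = −87.66 dBm
SNR = P_sig − N = −80.4 − (−87.66) = 7.26 dB → 7.3 dB

7.3 dB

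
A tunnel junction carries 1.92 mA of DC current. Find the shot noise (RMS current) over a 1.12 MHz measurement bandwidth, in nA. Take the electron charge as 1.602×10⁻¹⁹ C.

26.2 nA

I_n = √(2qI·B)
2qI·B = 2 × 1.602×10⁻¹⁹ × 1.92×10⁻³ × 1.12×10⁶ = 6.89×10⁻¹⁶ A²
I_n = √(6.89×10⁻¹⁶) = 2.62×10⁻⁸ A = 26.2 nA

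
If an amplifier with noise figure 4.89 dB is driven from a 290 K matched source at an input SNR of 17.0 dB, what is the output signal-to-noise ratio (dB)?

12.11 dB

By definition F = SNR_in/SNR_out, so in dB: SNR_out = SNR_in − NF
SNR_out = 17.0 − 4.89 = 12.11 dB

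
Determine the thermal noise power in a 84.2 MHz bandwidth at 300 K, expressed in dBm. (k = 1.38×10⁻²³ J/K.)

P_n = kTB = 1.38×10⁻²³ × 300 × 8.42×10⁷ = 3.49×10⁻¹³ W
In dBm: 10 log₁₀(3.49×10⁻¹³ / 10⁻³) = −94.6 dBm

−94.6 dBm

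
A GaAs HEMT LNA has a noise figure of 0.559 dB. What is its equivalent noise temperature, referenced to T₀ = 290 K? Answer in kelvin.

F = 10^(0.559/10) = 1.13737
T_e = (F − 1)·T₀ = (1.13737 − 1) × 290 = 39.8 K

39.8 K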